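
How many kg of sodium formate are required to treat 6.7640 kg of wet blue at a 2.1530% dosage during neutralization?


Formula: Neutralizer = substrate * pct / 100
Substituting: Neutralizer = 6.7640 * 2.1530 / 100
Result: 0.1456 kg


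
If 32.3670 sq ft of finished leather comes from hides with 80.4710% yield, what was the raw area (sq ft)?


Formula: raw = finished * 100 / yield
Substituting: raw = 32.3670 * 100 / 80.4710
Result: 40.2219 sq ft


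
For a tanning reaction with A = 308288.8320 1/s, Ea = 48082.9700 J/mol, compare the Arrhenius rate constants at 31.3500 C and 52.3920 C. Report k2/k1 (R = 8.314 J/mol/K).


T1 = 31.3500 + 273.15 = 304.5000 K; T2 = 52.3920 + 273.15 = 325.5420 K
k1 = A * exp(-Ea/(R*T1)) = 308288.8320 * exp(-48082.9700/(8.314*304.5000)) = 0.00173938 1/s
k2 = A * exp(-Ea/(R*T2)) = 308288.8320 * exp(-48082.9700/(8.314*325.5420)) = 0.00593685 1/s
k2/k1 = 0.00593685 / 0.00173938 = 3.4132


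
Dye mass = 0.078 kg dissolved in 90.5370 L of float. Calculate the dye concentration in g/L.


Formula: Conc = dye_mass(kg) / volume(L) * 1000
Substituting: Conc = 0.078 / 90.5370 * 1000
Result: 0.8615 g/L


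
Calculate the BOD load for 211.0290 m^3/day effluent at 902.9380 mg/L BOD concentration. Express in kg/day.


Formula: BOD_load = volume * conc / 1000
Substituting: BOD_load = 211.0290 * 902.9380 / 1000
Result: 190.5461 kg/day


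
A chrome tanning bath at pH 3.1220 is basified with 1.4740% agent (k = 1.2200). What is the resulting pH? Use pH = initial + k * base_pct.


Formula: pH_final = pH_initial + k * base_pct
Substituting: pH_final = 3.1220 + 1.2200 * 1.4740
Result: 4.9203


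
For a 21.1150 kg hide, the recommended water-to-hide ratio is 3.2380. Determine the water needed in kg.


Formula: Water = hide_weight * ratio
Substituting: Water = 21.1150 * 3.2380
Result: 68.3704 kg


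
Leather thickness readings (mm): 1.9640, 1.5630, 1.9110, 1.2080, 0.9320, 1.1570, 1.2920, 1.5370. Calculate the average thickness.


Formula: Average = sum / n
Substituting: Average = 11.5640 / 8
Result: 1.4455 mm


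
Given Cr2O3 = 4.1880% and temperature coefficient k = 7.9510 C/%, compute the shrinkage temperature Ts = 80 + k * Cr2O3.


Formula: Ts = 80 + k * Cr2O3
Substituting: Ts = 80 + 7.9510 * 4.1880
Result: 113.2988 C


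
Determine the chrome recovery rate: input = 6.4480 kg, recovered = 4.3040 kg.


Formula: Recovery = recovered / input * 100
Substituting: Recovery = 4.3040 / 6.4480 * 100
Result: 66.7494 %


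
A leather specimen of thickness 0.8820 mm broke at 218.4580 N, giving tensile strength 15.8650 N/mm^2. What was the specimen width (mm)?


Formula: w = F / (TS * t)
Substituting: w = 218.4580 / (15.8650 * 0.8820)
Result: 15.6120 mm


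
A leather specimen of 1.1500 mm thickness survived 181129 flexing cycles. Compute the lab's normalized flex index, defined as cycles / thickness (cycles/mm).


Formula: Index = cycles / thickness
Substituting: Index = 181129 / 1.1500
Result: 157503.4783 cycles/mm


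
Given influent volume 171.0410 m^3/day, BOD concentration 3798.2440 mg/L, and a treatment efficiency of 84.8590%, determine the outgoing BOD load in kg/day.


Load_in = volume * conc / 1000 = 171.0410 * 3798.2440 / 1000 = 649.6555 kg/day
Removed = Load_in * eff / 100 = 649.6555 * 84.8590 / 100 = 551.2911 kg/day
Load_out = Load_in - Removed = 649.6555 - 551.2911 = 98.3643 kg/day


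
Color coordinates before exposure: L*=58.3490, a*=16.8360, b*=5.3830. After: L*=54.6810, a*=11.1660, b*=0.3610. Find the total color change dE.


dL = -3.6680, da = -5.6700, db = -5.0220
dE = sqrt((-3.6680)^2 + (-5.6700)^2 + (-5.0220)^2) = 8.4157


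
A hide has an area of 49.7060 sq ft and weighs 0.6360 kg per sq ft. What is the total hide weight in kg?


Formula: Weight = area * weight_per_sqft
Substituting: Weight = 49.7060 * 0.6360
Result: 31.6130 kg


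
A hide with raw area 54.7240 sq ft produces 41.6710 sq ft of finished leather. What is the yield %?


Formula: Yield = finished / raw * 100
Substituting: Yield = 41.6710 / 54.7240 * 100
Result: 76.1476 %


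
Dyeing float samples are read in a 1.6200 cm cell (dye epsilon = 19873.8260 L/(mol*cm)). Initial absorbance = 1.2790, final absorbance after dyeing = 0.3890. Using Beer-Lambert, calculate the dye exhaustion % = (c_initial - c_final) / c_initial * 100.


c_initial = A_i / (epsilon * l) = 1.2790 / (19873.8260 * 1.6200) = 3.9726e-05 mol/L
c_final = A_f / (epsilon * l) = 0.3890 / (19873.8260 * 1.6200) = 1.2082e-05 mol/L
Exhaustion = (c_initial - c_final) / c_initial * 100 = (3.9726e-05 - 1.2082e-05) / 3.9726e-05 * 100 = 69.5856 %


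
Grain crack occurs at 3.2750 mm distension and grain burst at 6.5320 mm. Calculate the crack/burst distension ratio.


Formula: Ratio = crack / burst
Substituting: Ratio = 3.2750 / 6.5320
Result: 0.5014


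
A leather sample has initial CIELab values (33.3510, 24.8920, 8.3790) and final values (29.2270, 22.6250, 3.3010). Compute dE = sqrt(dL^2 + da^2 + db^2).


dL = -4.1240, da = -2.2670, db = -5.0780
dE = sqrt((-4.1240)^2 + (-2.2670)^2 + (-5.0780)^2) = 6.9233


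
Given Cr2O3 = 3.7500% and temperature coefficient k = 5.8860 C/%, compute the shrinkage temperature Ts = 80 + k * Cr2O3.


Formula: Ts = 80 + k * Cr2O3
Substituting: Ts = 80 + 5.8860 * 3.7500
Result: 102.0725 C


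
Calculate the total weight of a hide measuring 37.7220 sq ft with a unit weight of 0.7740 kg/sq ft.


Formula: Weight = area * weight_per_sqft
Substituting: Weight = 37.7220 * 0.7740
Result: 29.1968 kg


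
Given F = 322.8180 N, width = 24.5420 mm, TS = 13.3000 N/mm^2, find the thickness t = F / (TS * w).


Formula: t = F / (TS * w)
Substituting: t = 322.8180 / (13.3000 * 24.5420)
Result: 0.9890 mm


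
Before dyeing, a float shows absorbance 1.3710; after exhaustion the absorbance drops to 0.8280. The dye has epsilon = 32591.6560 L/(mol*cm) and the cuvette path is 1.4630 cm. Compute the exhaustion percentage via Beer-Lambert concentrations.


c_initial = A_i / (epsilon * l) = 1.3710 / (32591.6560 * 1.4630) = 2.8753e-05 mol/L
c_final = A_f / (epsilon * l) = 0.8280 / (32591.6560 * 1.4630) = 1.7365e-05 mol/L
Exhaustion = (c_initial - c_final) / c_initial * 100 = (2.8753e-05 - 1.7365e-05) / 2.8753e-05 * 100 = 39.6061 %


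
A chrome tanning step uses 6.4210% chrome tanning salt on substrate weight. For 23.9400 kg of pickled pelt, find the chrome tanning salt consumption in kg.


Formula: Chrome = substrate * pct / 100
Substituting: Chrome = 23.9400 * 6.4210 / 100
Result: 1.5372 kg


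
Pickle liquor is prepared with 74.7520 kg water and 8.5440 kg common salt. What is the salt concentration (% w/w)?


Formula: Conc = salt / (water + salt) * 100
Substituting: Conc = 8.5440 / (74.7520 + 8.5440) * 100
Result: 10.2574 %


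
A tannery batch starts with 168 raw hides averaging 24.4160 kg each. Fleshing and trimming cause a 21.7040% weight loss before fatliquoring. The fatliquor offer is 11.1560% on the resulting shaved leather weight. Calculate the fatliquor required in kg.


Total_raw = N * avg_wt = 168 * 24.4160 = 4101.8880 kg
Substrate = Total_raw * (1 - loss/100) = 4101.8880 * (1 - 21.7040/100) = 3211.6142 kg
Fat = Substrate * pct / 100 = 3211.6142 * 11.1560 / 100 = 358.2877 kg


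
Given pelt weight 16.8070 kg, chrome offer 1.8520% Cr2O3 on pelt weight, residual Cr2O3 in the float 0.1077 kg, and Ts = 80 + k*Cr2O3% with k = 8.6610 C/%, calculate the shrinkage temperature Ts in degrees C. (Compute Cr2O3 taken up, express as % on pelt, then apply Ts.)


Offered = pelt * offer_pct / 100 = 16.8070 * 1.8520 / 100 = 0.3113 kg
Uptake = offered - residual = 0.3113 - 0.1077 = 0.2036 kg
Cr2O3% on pelt = uptake / pelt * 100 = 0.2036 / 16.8070 * 100 = 1.2112 %
Ts = 80 + k * Cr2O3% = 80 + 8.6610 * 1.2112 = 90.4902 C


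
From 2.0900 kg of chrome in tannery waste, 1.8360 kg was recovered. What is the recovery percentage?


Formula: Recovery = recovered / input * 100
Substituting: Recovery = 1.8360 / 2.0900 * 100
Result: 87.8469 %


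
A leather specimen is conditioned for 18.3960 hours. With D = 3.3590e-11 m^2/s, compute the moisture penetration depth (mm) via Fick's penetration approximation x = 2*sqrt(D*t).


t = 18.3960 hr * 3600 = 66225.6000 s
D * t = 3.3590e-11 * 66225.6000 = 2.2245e-06
x = 2 * sqrt(D*t) = 2 * sqrt(2.2245e-06) = 0.00298296 m = 2.9830 mm


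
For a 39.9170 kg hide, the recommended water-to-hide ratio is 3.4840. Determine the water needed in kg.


Formula: Water = hide_weight * ratio
Substituting: Water = 39.9170 * 3.4840
Result: 139.0708 kg


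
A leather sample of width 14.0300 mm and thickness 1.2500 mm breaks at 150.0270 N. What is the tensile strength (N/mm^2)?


Formula: TS = force / (width * thickness)
Substituting: TS = 150.0270 / (14.0300 * 1.2500)
Result: 8.5546 N/mm^2


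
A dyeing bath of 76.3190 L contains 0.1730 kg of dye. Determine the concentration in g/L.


Formula: Conc = dye_mass(kg) / volume(L) * 1000
Substituting: Conc = 0.1730 / 76.3190 * 1000
Result: 2.2668 g/L


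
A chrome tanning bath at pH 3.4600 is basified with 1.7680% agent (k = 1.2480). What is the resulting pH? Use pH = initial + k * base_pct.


Formula: pH_final = pH_initial + k * base_pct
Substituting: pH_final = 3.4600 + 1.2480 * 1.7680
Result: 5.6665


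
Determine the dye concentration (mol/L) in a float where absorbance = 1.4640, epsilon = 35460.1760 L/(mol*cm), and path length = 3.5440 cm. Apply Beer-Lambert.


Formula: c = A / (epsilon * l)
Substituting: c = 1.4640 / (35460.1760 * 3.5440)
Result: 1.1649e-05 mol/L


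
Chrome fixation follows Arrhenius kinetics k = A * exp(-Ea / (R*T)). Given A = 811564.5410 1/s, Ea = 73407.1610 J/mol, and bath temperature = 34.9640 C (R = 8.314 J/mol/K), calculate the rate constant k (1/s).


T_K = T_C + 273.15 = 34.9640 + 273.15 = 308.1140 K
exponent = -Ea / (R * T_K) = -73407.1610 / (8.314 * 308.1140) = -28.6561
k = A * exp(exponent) = 811564.5410 * exp(-28.6561) = 2.9117e-07 1/s


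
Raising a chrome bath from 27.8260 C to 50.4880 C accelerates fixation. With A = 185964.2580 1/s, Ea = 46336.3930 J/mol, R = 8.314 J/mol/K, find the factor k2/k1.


T1 = 27.8260 + 273.15 = 300.9760 K; T2 = 50.4880 + 273.15 = 323.6380 K
k1 = A * exp(-Ea/(R*T1)) = 185964.2580 * exp(-46336.3930/(8.314*300.9760)) = 0.00168818 1/s
k2 = A * exp(-Ea/(R*T2)) = 185964.2580 * exp(-46336.3930/(8.314*323.6380)) = 0.00617365 1/s
k2/k1 = 0.00617365 / 0.00168818 = 3.6570


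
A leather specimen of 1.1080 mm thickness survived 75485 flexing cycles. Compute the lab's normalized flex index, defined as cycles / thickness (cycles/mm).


Formula: Index = cycles / thickness
Substituting: Index = 75485 / 1.1080
Result: 68127.2563 cycles/mm


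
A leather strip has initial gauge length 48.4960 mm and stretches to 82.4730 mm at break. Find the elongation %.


Formula: Elongation = (Lf - L0) / L0 * 100
Substituting: Elongation = (82.4730 - 48.4960) / 48.4960 * 100
Result: 70.0614 %


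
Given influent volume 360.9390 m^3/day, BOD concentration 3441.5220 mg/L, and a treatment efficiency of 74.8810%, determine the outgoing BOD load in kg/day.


Load_in = volume * conc / 1000 = 360.9390 * 3441.5220 / 1000 = 1242.1795 kg/day
Removed = Load_in * eff / 100 = 1242.1795 * 74.8810 / 100 = 930.1564 kg/day
Load_out = Load_in - Removed = 1242.1795 - 930.1564 = 312.0231 kg/day


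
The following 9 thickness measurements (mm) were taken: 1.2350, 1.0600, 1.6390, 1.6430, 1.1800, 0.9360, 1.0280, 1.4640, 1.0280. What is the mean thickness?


Formula: Average = sum / n
Substituting: Average = 11.2130 / 9
Result: 1.2459 mm


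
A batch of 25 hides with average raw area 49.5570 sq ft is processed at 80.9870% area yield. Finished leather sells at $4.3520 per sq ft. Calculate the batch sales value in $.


Raw_total = N * avg_area = 25 * 49.5570 = 1238.9250 sq ft
Finished = Raw_total * yield / 100 = 1238.9250 * 80.9870 / 100 = 1003.3682 sq ft
Value = Finished * price = 1003.3682 * 4.3520 = 4366.6584 $


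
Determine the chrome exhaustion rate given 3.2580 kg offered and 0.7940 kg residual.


Formula: Uptake = (offered - residual) / offered * 100
Substituting: Uptake = (3.2580 - 0.7940) / 3.2580 * 100
Result: 75.6292 %


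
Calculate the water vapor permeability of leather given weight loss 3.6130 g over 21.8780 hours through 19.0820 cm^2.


Formula: WVP = loss / (area * time)
Substituting: WVP = 3.6130 / (19.0820 * 21.8780)
Result: 0.00865439 g/(cm^2*hr)


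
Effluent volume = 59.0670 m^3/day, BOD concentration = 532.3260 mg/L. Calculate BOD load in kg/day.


Formula: BOD_load = volume * conc / 1000
Substituting: BOD_load = 59.0670 * 532.3260 / 1000
Result: 31.4429 kg/day


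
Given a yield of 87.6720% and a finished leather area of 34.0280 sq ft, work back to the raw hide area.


Formula: raw = finished * 100 / yield
Substituting: raw = 34.0280 * 100 / 87.6720
Result: 38.8128 sq ft


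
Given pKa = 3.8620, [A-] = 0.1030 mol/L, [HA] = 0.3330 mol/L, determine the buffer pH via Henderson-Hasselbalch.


ratio = [A-] / [HA] = 0.1030 / 0.3330 = 0.3093
log10(ratio) = -0.5096
pH = pKa + log10(ratio) = 3.8620 - 0.5096 = 3.3524


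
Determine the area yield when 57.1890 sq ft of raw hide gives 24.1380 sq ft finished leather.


Formula: Yield = finished / raw * 100
Substituting: Yield = 24.1380 / 57.1890 * 100
Result: 42.2074 %


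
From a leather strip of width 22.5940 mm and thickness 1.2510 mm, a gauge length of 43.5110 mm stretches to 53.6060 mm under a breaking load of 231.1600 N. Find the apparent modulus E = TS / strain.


TS = F / (w * t) = 231.1600 / (22.5940 * 1.2510) = 8.1783 N/mm^2
strain = (Lf - L0) / L0 = (53.6060 - 43.5110) / 43.5110 = 0.2320
E = TS / strain = 8.1783 / 0.2320 = 35.2497 N/mm^2


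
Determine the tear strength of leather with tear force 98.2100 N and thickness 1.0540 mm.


Formula: Tear strength = force / thickness
Substituting: Tear strength = 98.2100 / 1.0540
Result: 93.1784 N/mm


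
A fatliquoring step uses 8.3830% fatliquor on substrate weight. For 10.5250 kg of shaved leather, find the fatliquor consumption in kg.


Formula: Fat = substrate * pct / 100
Substituting: Fat = 10.5250 * 8.3830 / 100
Result: 0.8823 kg


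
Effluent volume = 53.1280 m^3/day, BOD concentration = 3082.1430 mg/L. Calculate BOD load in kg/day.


Formula: BOD_load = volume * conc / 1000
Substituting: BOD_load = 53.1280 * 3082.1430 / 1000
Result: 163.7481 kg/day


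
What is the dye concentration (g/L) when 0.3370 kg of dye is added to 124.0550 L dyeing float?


Formula: Conc = dye_mass(kg) / volume(L) * 1000
Substituting: Conc = 0.3370 / 124.0550 * 1000
Result: 2.7165 g/L


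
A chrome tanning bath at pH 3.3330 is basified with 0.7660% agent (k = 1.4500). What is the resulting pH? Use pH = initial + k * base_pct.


Formula: pH_final = pH_initial + k * base_pct
Substituting: pH_final = 3.3330 + 1.4500 * 0.7660
Result: 4.4437


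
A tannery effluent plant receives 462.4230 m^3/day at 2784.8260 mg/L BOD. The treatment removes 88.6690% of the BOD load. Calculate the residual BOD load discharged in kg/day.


Load_in = volume * conc / 1000 = 462.4230 * 2784.8260 / 1000 = 1287.7676 kg/day
Removed = Load_in * eff / 100 = 1287.7676 * 88.6690 / 100 = 1141.8506 kg/day
Load_out = Load_in - Removed = 1287.7676 - 1141.8506 = 145.9169 kg/day


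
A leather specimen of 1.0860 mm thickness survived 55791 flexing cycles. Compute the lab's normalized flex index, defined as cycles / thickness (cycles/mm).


Formula: Index = cycles / thickness
Substituting: Index = 55791 / 1.0860
Result: 51372.9282 cycles/mm


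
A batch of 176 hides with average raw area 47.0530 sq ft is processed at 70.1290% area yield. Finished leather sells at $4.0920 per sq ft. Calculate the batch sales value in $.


Raw_total = N * avg_area = 176 * 47.0530 = 8281.3280 sq ft
Finished = Raw_total * yield / 100 = 8281.3280 * 70.1290 / 100 = 5807.6125 sq ft
Value = Finished * price = 5807.6125 * 4.0920 = 23764.7504 $


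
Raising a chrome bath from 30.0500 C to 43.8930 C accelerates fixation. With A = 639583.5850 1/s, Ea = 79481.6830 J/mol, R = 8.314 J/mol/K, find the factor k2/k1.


T1 = 30.0500 + 273.15 = 303.2000 K; T2 = 43.8930 + 273.15 = 317.0430 K
k1 = A * exp(-Ea/(R*T1)) = 639583.5850 * exp(-79481.6830/(8.314*303.2000)) = 1.2956e-08 1/s
k2 = A * exp(-Ea/(R*T2)) = 639583.5850 * exp(-79481.6830/(8.314*317.0430)) = 5.1329e-08 1/s
k2/k1 = 5.1329e-08 / 1.2956e-08 = 3.9618


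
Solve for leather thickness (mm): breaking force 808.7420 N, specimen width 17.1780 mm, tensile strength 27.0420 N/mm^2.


Formula: t = F / (TS * w)
Substituting: t = 808.7420 / (27.0420 * 17.1780)
Result: 1.7410 mm


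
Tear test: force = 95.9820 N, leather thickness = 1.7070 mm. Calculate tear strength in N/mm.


Formula: Tear strength = force / thickness
Substituting: Tear strength = 95.9820 / 1.7070
Result: 56.2285 N/mm


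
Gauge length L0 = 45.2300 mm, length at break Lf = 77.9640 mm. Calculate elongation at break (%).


Formula: Elongation = (Lf - L0) / L0 * 100
Substituting: Elongation = (77.9640 - 45.2300) / 45.2300 * 100
Result: 72.3723 %


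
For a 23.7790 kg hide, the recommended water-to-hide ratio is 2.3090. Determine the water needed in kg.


Formula: Water = hide_weight * ratio
Substituting: Water = 23.7790 * 2.3090
Result: 54.9057 kg


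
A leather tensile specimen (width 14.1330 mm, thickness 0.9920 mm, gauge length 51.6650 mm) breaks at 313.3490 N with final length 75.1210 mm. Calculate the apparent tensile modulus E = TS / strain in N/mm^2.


TS = F / (w * t) = 313.3490 / (14.1330 * 0.9920) = 22.3502 N/mm^2
strain = (Lf - L0) / L0 = (75.1210 - 51.6650) / 51.6650 = 0.4540
E = TS / strain = 22.3502 / 0.4540 = 49.2294 N/mm^2


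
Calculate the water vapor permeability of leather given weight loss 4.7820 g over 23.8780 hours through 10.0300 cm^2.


Formula: WVP = loss / (area * time)
Substituting: WVP = 4.7820 / (10.0300 * 23.8780)
Result: 0.0199669 g/(cm^2*hr)


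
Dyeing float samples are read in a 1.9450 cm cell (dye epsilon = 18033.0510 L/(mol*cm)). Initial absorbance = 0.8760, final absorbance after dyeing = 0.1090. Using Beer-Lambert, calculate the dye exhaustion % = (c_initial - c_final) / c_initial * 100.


c_initial = A_i / (epsilon * l) = 0.8760 / (18033.0510 * 1.9450) = 2.4976e-05 mol/L
c_final = A_f / (epsilon * l) = 0.1090 / (18033.0510 * 1.9450) = 3.1077e-06 mol/L
Exhaustion = (c_initial - c_final) / c_initial * 100 = (2.4976e-05 - 3.1077e-06) / 2.4976e-05 * 100 = 87.5571 %


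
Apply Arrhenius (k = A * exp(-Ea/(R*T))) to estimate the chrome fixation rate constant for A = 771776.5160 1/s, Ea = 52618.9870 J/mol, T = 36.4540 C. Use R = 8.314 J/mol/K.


T_K = T_C + 273.15 = 36.4540 + 273.15 = 309.6040 K
exponent = -Ea / (R * T_K) = -52618.9870 / (8.314 * 309.6040) = -20.4421
k = A * exp(exponent) = 771776.5160 * exp(-20.4421) = 0.00102233 1/s


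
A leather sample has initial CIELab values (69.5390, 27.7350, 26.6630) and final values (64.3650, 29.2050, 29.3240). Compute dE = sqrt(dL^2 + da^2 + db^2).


dL = -5.1740, da = 1.4700, db = 2.6610
dE = sqrt((-5.1740)^2 + 1.4700^2 + 2.6610^2) = 6.0010


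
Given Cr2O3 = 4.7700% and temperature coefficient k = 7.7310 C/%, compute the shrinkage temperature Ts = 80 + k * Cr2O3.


Formula: Ts = 80 + k * Cr2O3
Substituting: Ts = 80 + 7.7310 * 4.7700
Result: 116.8769 C


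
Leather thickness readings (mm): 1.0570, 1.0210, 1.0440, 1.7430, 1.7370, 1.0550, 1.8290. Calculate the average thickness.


Formula: Average = sum / n
Substituting: Average = 9.4860 / 7
Result: 1.3551 mm


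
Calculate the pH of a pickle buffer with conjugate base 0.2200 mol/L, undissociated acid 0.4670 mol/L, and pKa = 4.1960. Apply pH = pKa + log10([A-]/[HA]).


ratio = [A-] / [HA] = 0.2200 / 0.4670 = 0.4711
log10(ratio) = -0.3269
pH = pKa + log10(ratio) = 4.1960 - 0.3269 = 3.8691


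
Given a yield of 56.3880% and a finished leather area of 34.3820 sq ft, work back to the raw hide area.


Formula: raw = finished * 100 / yield
Substituting: raw = 34.3820 * 100 / 56.3880
Result: 60.9740 sq ft


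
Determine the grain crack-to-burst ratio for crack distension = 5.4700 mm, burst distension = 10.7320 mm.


Formula: Ratio = crack / burst
Substituting: Ratio = 5.4700 / 10.7320
Result: 0.5097


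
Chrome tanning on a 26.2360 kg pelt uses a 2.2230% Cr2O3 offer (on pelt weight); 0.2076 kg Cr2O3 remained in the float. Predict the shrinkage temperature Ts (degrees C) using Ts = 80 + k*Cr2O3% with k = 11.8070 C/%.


Offered = pelt * offer_pct / 100 = 26.2360 * 2.2230 / 100 = 0.5832 kg
Uptake = offered - residual = 0.5832 - 0.2076 = 0.3756 kg
Cr2O3% on pelt = uptake / pelt * 100 = 0.3756 / 26.2360 * 100 = 1.4317 %
Ts = 80 + k * Cr2O3% = 80 + 11.8070 * 1.4317 = 96.9043 C


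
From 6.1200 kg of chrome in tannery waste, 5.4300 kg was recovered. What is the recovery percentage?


Formula: Recovery = recovered / input * 100
Substituting: Recovery = 5.4300 / 6.1200 * 100
Result: 88.7255 %


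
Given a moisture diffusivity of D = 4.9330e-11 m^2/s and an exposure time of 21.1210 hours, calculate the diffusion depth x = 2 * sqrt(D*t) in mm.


t = 21.1210 hr * 3600 = 76035.6000 s
D * t = 4.9330e-11 * 76035.6000 = 3.7508e-06
x = 2 * sqrt(D*t) = 2 * sqrt(3.7508e-06) = 0.00387342 m = 3.8734 mm


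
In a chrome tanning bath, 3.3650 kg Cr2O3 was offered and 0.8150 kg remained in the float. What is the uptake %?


Formula: Uptake = (offered - residual) / offered * 100
Substituting: Uptake = (3.3650 - 0.8150) / 3.3650 * 100
Result: 75.7801 %


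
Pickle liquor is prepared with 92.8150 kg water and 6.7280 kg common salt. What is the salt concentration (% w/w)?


Formula: Conc = salt / (water + salt) * 100
Substituting: Conc = 6.7280 / (92.8150 + 6.7280) * 100
Result: 6.7589 %


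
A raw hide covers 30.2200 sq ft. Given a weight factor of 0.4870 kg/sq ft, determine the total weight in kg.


Formula: Weight = area * weight_per_sqft
Substituting: Weight = 30.2200 * 0.4870
Result: 14.7171 kg


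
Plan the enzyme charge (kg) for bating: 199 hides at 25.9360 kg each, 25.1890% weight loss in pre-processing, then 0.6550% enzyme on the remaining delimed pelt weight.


Total_raw = N * avg_wt = 199 * 25.9360 = 5161.2640 kg
Substrate = Total_raw * (1 - loss/100) = 5161.2640 * (1 - 25.1890/100) = 3861.1932 kg
Enzyme = Substrate * pct / 100 = 3861.1932 * 0.6550 / 100 = 25.2908 kg


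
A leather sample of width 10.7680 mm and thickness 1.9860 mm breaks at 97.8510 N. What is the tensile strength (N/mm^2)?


Formula: TS = force / (width * thickness)
Substituting: TS = 97.8510 / (10.7680 * 1.9860)
Result: 4.5756 N/mm^2


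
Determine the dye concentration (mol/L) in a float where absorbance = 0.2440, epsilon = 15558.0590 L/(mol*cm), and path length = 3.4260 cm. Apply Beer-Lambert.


Formula: c = A / (epsilon * l)
Substituting: c = 0.2440 / (15558.0590 * 3.4260)
Result: 4.5777e-06 mol/L


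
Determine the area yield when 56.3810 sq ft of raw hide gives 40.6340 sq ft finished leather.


Formula: Yield = finished / raw * 100
Substituting: Yield = 40.6340 / 56.3810 * 100
Result: 72.0704 %


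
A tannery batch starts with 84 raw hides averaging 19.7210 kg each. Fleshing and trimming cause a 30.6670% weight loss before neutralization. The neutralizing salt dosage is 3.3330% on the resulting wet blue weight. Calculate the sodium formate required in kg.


Total_raw = N * avg_wt = 84 * 19.7210 = 1656.5640 kg
Substrate = Total_raw * (1 - loss/100) = 1656.5640 * (1 - 30.6670/100) = 1148.5455 kg
Neutralizer = Substrate * pct / 100 = 1148.5455 * 3.3330 / 100 = 38.2810 kg


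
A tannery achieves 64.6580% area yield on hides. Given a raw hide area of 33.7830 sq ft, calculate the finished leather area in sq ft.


Formula: finished = raw * yield / 100
Substituting: finished = 33.7830 * 64.6580 / 100
Result: 21.8434 sq ft


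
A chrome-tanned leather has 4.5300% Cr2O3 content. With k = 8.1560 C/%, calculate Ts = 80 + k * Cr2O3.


Formula: Ts = 80 + k * Cr2O3
Substituting: Ts = 80 + 8.1560 * 4.5300
Result: 116.9467 C


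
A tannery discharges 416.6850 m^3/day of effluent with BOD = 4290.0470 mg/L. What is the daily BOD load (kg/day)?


Formula: BOD_load = volume * conc / 1000
Substituting: BOD_load = 416.6850 * 4290.0470 / 1000
Result: 1787.5982 kg/day


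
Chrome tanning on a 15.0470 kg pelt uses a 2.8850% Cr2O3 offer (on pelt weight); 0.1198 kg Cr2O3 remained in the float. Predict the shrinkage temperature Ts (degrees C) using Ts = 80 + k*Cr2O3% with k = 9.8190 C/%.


Offered = pelt * offer_pct / 100 = 15.0470 * 2.8850 / 100 = 0.4341 kg
Uptake = offered - residual = 0.4341 - 0.1198 = 0.3143 kg
Cr2O3% on pelt = uptake / pelt * 100 = 0.3143 / 15.0470 * 100 = 2.0888 %
Ts = 80 + k * Cr2O3% = 80 + 9.8190 * 2.0888 = 100.5102 C


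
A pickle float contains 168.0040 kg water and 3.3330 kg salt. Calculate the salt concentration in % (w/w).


Formula: Conc = salt / (water + salt) * 100
Substituting: Conc = 3.3330 / (168.0040 + 3.3330) * 100
Result: 1.9453 %


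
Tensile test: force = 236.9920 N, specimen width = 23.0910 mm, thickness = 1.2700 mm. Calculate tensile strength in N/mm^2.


Formula: TS = force / (width * thickness)
Substituting: TS = 236.9920 / (23.0910 * 1.2700)
Result: 8.0814 N/mm^2


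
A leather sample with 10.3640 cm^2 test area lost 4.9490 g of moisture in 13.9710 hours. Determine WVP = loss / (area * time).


Formula: WVP = loss / (area * time)
Substituting: WVP = 4.9490 / (10.3640 * 13.9710)
Result: 0.0341793 g/(cm^2*hr)


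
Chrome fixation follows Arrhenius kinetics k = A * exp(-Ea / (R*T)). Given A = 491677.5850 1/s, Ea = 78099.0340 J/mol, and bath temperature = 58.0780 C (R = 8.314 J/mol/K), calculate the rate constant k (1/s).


T_K = T_C + 273.15 = 58.0780 + 273.15 = 331.2280 K
exponent = -Ea / (R * T_K) = -78099.0340 / (8.314 * 331.2280) = -28.3602
k = A * exp(exponent) = 491677.5850 * exp(-28.3602) = 2.3715e-07 1/s


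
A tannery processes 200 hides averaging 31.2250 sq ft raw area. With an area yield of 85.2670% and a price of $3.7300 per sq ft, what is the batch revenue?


Raw_total = N * avg_area = 200 * 31.2250 = 6245.0000 sq ft
Finished = Raw_total * yield / 100 = 6245.0000 * 85.2670 / 100 = 5324.9241 sq ft
Value = Finished * price = 5324.9241 * 3.7300 = 19861.9671 $


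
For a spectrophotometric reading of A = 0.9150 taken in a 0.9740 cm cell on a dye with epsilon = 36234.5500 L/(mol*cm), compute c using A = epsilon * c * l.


Formula: c = A / (epsilon * l)
Substituting: c = 0.9150 / (36234.5500 * 0.9740)
Result: 2.5926e-05 mol/L


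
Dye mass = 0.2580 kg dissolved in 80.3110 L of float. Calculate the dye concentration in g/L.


Formula: Conc = dye_mass(kg) / volume(L) * 1000
Substituting: Conc = 0.2580 / 80.3110 * 1000
Result: 3.2125 g/L


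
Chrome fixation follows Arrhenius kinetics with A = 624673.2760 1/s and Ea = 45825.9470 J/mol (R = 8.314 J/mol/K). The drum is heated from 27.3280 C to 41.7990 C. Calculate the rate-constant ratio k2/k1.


T1 = 27.3280 + 273.15 = 300.4780 K; T2 = 41.7990 + 273.15 = 314.9490 K
k1 = A * exp(-Ea/(R*T1)) = 624673.2760 * exp(-45825.9470/(8.314*300.4780)) = 0.00674609 1/s
k2 = A * exp(-Ea/(R*T2)) = 624673.2760 * exp(-45825.9470/(8.314*314.9490)) = 0.0156709 1/s
k2/k1 = 0.0156709 / 0.00674609 = 2.3230


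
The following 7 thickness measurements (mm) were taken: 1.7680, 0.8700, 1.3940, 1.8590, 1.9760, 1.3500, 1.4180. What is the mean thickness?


Formula: Average = sum / n
Substituting: Average = 10.6350 / 7
Result: 1.5193 mm


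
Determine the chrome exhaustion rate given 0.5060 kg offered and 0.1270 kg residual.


Formula: Uptake = (offered - residual) / offered * 100
Substituting: Uptake = (0.5060 - 0.1270) / 0.5060 * 100
Result: 74.9012 %


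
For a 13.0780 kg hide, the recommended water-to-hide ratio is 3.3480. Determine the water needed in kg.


Formula: Water = hide_weight * ratio
Substituting: Water = 13.0780 * 3.3480
Result: 43.7851 kg


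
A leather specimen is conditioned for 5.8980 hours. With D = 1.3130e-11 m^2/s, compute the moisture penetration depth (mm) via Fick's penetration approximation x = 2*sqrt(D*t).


t = 5.8980 hr * 3600 = 21232.8000 s
D * t = 1.3130e-11 * 21232.8000 = 2.7879e-07
x = 2 * sqrt(D*t) = 2 * sqrt(2.7879e-07) = 0.00105601 m = 1.0560 mm


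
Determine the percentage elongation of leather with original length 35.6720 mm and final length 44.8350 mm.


Formula: Elongation = (Lf - L0) / L0 * 100
Substituting: Elongation = (44.8350 - 35.6720) / 35.6720 * 100
Result: 25.6868 %


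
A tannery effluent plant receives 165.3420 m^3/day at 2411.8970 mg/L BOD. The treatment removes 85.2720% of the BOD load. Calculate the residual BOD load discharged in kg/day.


Load_in = volume * conc / 1000 = 165.3420 * 2411.8970 / 1000 = 398.7879 kg/day
Removed = Load_in * eff / 100 = 398.7879 * 85.2720 / 100 = 340.0544 kg/day
Load_out = Load_in - Removed = 398.7879 - 340.0544 = 58.7335 kg/day


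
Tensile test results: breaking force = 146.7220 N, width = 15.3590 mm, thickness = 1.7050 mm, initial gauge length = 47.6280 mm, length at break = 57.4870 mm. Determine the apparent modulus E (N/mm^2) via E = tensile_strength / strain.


TS = F / (w * t) = 146.7220 / (15.3590 * 1.7050) = 5.6028 N/mm^2
strain = (Lf - L0) / L0 = (57.4870 - 47.6280) / 47.6280 = 0.2070
E = TS / strain = 5.6028 / 0.2070 = 27.0668 N/mm^2


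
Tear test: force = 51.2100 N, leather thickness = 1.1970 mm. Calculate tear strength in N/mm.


Formula: Tear strength = force / thickness
Substituting: Tear strength = 51.2100 / 1.1970
Result: 42.7820 N/mm


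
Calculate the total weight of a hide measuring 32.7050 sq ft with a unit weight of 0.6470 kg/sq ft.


Formula: Weight = area * weight_per_sqft
Substituting: Weight = 32.7050 * 0.6470
Result: 21.1601 kg


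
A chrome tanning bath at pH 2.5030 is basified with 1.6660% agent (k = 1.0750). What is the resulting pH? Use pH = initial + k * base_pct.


Formula: pH_final = pH_initial + k * base_pct
Substituting: pH_final = 2.5030 + 1.0750 * 1.6660
Result: 4.2939


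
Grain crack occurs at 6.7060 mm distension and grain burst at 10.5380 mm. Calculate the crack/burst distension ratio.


Formula: Ratio = crack / burst
Substituting: Ratio = 6.7060 / 10.5380
Result: 0.6364


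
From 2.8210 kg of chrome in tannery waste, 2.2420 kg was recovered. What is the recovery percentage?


Formula: Recovery = recovered / input * 100
Substituting: Recovery = 2.2420 / 2.8210 * 100
Result: 79.4754 %


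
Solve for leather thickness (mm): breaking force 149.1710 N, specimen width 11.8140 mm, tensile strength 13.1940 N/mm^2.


Formula: t = F / (TS * w)
Substituting: t = 149.1710 / (13.1940 * 11.8140)
Result: 0.9570 mm


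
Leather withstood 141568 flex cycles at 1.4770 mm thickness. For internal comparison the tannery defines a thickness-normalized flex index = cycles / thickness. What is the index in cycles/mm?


Formula: Index = cycles / thickness
Substituting: Index = 141568 / 1.4770
Result: 95848.3412 cycles/mm


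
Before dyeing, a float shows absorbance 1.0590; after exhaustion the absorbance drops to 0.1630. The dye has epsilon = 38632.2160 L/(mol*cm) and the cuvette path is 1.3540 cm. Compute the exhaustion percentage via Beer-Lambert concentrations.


c_initial = A_i / (epsilon * l) = 1.0590 / (38632.2160 * 1.3540) = 2.0245e-05 mol/L
c_final = A_f / (epsilon * l) = 0.1630 / (38632.2160 * 1.3540) = 3.1162e-06 mol/L
Exhaustion = (c_initial - c_final) / c_initial * 100 = (2.0245e-05 - 3.1162e-06) / 2.0245e-05 * 100 = 84.6081 %


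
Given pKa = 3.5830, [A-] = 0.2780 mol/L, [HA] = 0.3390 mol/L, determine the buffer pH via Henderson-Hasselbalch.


ratio = [A-] / [HA] = 0.2780 / 0.3390 = 0.8201
log10(ratio) = -0.0861549
pH = pKa + log10(ratio) = 3.5830 - 0.0861549 = 3.4968


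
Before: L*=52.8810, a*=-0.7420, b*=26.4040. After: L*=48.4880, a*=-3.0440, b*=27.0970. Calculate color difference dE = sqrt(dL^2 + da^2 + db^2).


dL = -4.3930, da = -2.3020, db = 0.6930
dE = sqrt((-4.3930)^2 + (-2.3020)^2 + 0.6930^2) = 5.0078


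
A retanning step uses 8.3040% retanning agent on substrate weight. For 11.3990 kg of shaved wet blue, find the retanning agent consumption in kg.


Formula: Retan = substrate * pct / 100
Substituting: Retan = 11.3990 * 8.3040 / 100
Result: 0.9466 kg


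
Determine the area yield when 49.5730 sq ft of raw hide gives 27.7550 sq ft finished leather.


Formula: Yield = finished / raw * 100
Substituting: Yield = 27.7550 / 49.5730 * 100
Result: 55.9881 %


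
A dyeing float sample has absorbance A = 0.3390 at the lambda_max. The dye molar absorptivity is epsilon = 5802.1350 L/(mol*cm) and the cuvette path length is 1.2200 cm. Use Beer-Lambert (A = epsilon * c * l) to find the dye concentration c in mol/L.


Formula: c = A / (epsilon * l)
Substituting: c = 0.3390 / (5802.1350 * 1.2200)
Result: 4.7891e-05 mol/L


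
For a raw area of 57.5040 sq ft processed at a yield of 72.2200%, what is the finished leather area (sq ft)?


Formula: finished = raw * yield / 100
Substituting: finished = 57.5040 * 72.2200 / 100
Result: 41.5294 sq ft


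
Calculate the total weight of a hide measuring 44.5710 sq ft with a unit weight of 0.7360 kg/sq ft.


Formula: Weight = area * weight_per_sqft
Substituting: Weight = 44.5710 * 0.7360
Result: 32.8043 kg


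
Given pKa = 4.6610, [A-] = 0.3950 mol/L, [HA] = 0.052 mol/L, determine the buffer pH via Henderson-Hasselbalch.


ratio = [A-] / [HA] = 0.3950 / 0.052 = 7.5962
log10(ratio) = 0.8806
pH = pKa + log10(ratio) = 4.6610 + 0.8806 = 5.5416


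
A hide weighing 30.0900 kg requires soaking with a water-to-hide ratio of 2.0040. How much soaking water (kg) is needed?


Formula: Water = hide_weight * ratio
Substituting: Water = 30.0900 * 2.0040
Result: 60.3004 kg


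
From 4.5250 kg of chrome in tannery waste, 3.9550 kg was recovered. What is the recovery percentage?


Formula: Recovery = recovered / input * 100
Substituting: Recovery = 3.9550 / 4.5250 * 100
Result: 87.4033 %


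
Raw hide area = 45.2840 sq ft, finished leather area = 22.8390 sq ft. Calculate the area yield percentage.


Formula: Yield = finished / raw * 100
Substituting: Yield = 22.8390 / 45.2840 * 100
Result: 50.4350 %


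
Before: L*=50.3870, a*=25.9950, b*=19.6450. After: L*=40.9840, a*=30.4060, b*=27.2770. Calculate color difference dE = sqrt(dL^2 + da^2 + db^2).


dL = -9.4030, da = 4.4110, db = 7.6320
dE = sqrt((-9.4030)^2 + 4.4110^2 + 7.6320^2) = 12.8888


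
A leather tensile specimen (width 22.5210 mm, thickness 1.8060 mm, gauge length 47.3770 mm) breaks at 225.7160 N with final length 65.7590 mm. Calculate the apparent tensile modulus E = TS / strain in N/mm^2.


TS = F / (w * t) = 225.7160 / (22.5210 * 1.8060) = 5.5495 N/mm^2
strain = (Lf - L0) / L0 = (65.7590 - 47.3770) / 47.3770 = 0.3880
E = TS / strain = 5.5495 / 0.3880 = 14.3032 N/mm^2


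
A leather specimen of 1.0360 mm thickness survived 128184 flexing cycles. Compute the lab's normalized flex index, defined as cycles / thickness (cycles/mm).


Formula: Index = cycles / thickness
Substituting: Index = 128184 / 1.0360
Result: 123729.7297 cycles/mm


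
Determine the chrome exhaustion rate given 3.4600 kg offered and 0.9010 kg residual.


Formula: Uptake = (offered - residual) / offered * 100
Substituting: Uptake = (3.4600 - 0.9010) / 3.4600 * 100
Result: 73.9595 %


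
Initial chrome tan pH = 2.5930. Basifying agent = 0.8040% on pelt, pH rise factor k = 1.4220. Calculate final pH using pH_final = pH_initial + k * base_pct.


Formula: pH_final = pH_initial + k * base_pct
Substituting: pH_final = 2.5930 + 1.4220 * 0.8040
Result: 3.7363


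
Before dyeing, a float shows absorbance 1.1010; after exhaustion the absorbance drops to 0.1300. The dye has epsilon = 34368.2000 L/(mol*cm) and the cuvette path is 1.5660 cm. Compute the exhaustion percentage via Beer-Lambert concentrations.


c_initial = A_i / (epsilon * l) = 1.1010 / (34368.2000 * 1.5660) = 2.0457e-05 mol/L
c_final = A_f / (epsilon * l) = 0.1300 / (34368.2000 * 1.5660) = 2.4154e-06 mol/L
Exhaustion = (c_initial - c_final) / c_initial * 100 = (2.0457e-05 - 2.4154e-06) / 2.0457e-05 * 100 = 88.1926 %


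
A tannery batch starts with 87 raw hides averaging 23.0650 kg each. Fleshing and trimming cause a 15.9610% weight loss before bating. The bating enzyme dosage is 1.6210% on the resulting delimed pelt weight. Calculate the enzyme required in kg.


Total_raw = N * avg_wt = 87 * 23.0650 = 2006.6550 kg
Substrate = Total_raw * (1 - loss/100) = 2006.6550 * (1 - 15.9610/100) = 1686.3728 kg
Enzyme = Substrate * pct / 100 = 1686.3728 * 1.6210 / 100 = 27.3361 kg


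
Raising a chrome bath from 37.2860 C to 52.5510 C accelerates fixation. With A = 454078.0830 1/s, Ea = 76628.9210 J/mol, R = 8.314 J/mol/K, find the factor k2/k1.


T1 = 37.2860 + 273.15 = 310.4360 K; T2 = 52.5510 + 273.15 = 325.7010 K
k1 = A * exp(-Ea/(R*T1)) = 454078.0830 * exp(-76628.9210/(8.314*310.4360)) = 5.7932e-08 1/s
k2 = A * exp(-Ea/(R*T2)) = 454078.0830 * exp(-76628.9210/(8.314*325.7010)) = 2.3294e-07 1/s
k2/k1 = 2.3294e-07 / 5.7932e-08 = 4.0209


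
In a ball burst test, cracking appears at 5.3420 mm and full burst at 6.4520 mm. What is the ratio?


Formula: Ratio = crack / burst
Substituting: Ratio = 5.3420 / 6.4520
Result: 0.8280


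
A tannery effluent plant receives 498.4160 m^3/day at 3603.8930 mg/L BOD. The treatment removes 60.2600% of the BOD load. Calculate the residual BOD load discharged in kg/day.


Load_in = volume * conc / 1000 = 498.4160 * 3603.8930 / 1000 = 1796.2379 kg/day
Removed = Load_in * eff / 100 = 1796.2379 * 60.2600 / 100 = 1082.4130 kg/day
Load_out = Load_in - Removed = 1796.2379 - 1082.4130 = 713.8250 kg/day


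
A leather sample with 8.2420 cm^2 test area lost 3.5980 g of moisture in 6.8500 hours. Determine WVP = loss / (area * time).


Formula: WVP = loss / (area * time)
Substituting: WVP = 3.5980 / (8.2420 * 6.8500)
Result: 0.0637291 g/(cm^2*hr)


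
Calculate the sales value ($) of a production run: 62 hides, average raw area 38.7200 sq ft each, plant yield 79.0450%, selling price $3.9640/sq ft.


Raw_total = N * avg_area = 62 * 38.7200 = 2400.6400 sq ft
Finished = Raw_total * yield / 100 = 2400.6400 * 79.0450 / 100 = 1897.5859 sq ft
Value = Finished * price = 1897.5859 * 3.9640 = 7522.0305 $


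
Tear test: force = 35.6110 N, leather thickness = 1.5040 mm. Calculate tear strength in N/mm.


Formula: Tear strength = force / thickness
Substituting: Tear strength = 35.6110 / 1.5040
Result: 23.6775 N/mm


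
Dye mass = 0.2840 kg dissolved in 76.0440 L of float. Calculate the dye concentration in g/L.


Formula: Conc = dye_mass(kg) / volume(L) * 1000
Substituting: Conc = 0.2840 / 76.0440 * 1000
Result: 3.7347 g/L


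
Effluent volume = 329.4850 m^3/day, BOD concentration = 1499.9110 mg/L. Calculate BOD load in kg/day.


Formula: BOD_load = volume * conc / 1000
Substituting: BOD_load = 329.4850 * 1499.9110 / 1000
Result: 494.1982 kg/day


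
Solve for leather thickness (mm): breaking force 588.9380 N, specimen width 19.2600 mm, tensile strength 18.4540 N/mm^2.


Formula: t = F / (TS * w)
Substituting: t = 588.9380 / (18.4540 * 19.2600)
Result: 1.6570 mm


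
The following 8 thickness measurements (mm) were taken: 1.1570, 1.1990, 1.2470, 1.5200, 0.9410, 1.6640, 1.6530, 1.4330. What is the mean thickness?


Formula: Average = sum / n
Substituting: Average = 10.8140 / 8
Result: 1.3518 mm


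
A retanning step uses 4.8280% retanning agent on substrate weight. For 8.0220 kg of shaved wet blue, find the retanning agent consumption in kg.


Formula: Retan = substrate * pct / 100
Substituting: Retan = 8.0220 * 4.8280 / 100
Result: 0.3873 kg
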